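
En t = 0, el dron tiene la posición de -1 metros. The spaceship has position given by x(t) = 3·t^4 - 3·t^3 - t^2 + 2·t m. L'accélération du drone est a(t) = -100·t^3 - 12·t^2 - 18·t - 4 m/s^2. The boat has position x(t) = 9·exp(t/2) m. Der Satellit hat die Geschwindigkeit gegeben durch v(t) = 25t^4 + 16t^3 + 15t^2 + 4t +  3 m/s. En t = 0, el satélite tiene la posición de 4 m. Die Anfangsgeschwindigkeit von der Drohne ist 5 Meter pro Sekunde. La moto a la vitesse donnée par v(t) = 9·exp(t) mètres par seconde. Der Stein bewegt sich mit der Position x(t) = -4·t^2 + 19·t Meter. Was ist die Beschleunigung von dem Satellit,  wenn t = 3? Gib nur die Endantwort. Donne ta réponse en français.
L'accélération à t = 3 est a = 3226.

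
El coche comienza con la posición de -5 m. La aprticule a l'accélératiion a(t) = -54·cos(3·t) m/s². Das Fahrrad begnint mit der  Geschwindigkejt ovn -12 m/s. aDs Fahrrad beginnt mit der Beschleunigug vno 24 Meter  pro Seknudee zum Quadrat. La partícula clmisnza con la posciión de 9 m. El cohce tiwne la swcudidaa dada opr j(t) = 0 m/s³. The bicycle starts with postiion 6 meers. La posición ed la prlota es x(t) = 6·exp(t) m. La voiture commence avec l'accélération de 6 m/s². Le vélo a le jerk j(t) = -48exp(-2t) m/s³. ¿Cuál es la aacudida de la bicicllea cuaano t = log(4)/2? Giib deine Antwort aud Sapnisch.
Tenemos la sacudida j(t) = -48·exp(-2·t). Sustituyendo t = log(4)/2: j(log(4)/2) = -12.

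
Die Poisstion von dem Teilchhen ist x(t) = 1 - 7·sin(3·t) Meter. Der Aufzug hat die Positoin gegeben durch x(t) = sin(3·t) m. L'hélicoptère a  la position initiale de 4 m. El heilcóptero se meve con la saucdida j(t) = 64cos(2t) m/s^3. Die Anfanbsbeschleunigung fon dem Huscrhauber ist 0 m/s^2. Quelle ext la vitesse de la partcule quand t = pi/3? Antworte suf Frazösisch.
Pour résoudre ceci, nous devons prendre 1 dérivée de notre équation de la position x(t) = 1 - 7·sin(3·t). En dérivant la position, nous obtenons la vitesse: v(t) = -21·cos(3·t). En utilisant v(t) = -21·cos(3·t) et en substituant t = pi/3, nous trouvons v = 21.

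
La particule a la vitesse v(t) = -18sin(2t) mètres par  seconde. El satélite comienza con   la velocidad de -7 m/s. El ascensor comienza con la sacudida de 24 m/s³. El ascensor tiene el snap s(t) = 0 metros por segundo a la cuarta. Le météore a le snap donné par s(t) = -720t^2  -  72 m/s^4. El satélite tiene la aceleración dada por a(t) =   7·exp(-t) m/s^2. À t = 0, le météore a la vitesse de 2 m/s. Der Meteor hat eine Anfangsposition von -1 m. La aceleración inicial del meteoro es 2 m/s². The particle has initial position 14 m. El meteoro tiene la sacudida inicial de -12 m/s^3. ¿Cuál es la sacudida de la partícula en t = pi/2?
Para resolver esto, necesitamos tomar 2 derivadas de nuestra ecuación de la velocidad v(t) = -18·sin(2·t). Tomando d/dt de v(t), encontramos a(t) = -36·cos(2·t). Tomando d/dt de a(t), encontramos j(t) = 72·sin(2·t). Tenemos la sacudida j(t) = 72·sin(2·t). Sustituyendo t = pi/2: j(pi/2) = 0.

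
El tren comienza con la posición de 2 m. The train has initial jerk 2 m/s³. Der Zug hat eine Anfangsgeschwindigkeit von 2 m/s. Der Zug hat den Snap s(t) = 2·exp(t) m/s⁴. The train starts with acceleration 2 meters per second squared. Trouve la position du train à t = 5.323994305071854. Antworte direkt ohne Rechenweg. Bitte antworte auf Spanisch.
x(5.323994305071854) = 410.403772321895.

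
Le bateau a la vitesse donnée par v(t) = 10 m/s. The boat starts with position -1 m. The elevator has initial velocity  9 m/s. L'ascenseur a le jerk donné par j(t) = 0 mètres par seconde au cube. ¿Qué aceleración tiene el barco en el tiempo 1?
Para resolver esto, necesitamos tomar 1 derivada de nuestra ecuación de la velocidad v(t) = 10. La derivada de la velocidad da la aceleración: a(t) = 0. De la ecuación de la aceleración a(t) = 0, sustituimos t = 1 para obtener a = 0.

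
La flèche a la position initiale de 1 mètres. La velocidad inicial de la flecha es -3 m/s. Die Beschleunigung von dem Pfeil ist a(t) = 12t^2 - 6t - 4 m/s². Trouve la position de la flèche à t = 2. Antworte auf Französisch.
En partant de l'accélération a(t) = 12·t^2 - 6·t - 4, nous prenons 2 primitives. La primitive de l'accélération, avec v(0) = -3, donne la vitesse: v(t) = 4·t^3 - 3·t^2 - 4·t - 3. En prenant ∫v(t)dt et en appliquant x(0) = 1, nous trouvons x(t) = t^4 - t^3 - 2·t^2 - 3·t + 1. De l'équation de la position x(t) = t^4 - t^3 - 2·t^2 - 3·t + 1, nous substituons t = 2 pour obtenir x = -5.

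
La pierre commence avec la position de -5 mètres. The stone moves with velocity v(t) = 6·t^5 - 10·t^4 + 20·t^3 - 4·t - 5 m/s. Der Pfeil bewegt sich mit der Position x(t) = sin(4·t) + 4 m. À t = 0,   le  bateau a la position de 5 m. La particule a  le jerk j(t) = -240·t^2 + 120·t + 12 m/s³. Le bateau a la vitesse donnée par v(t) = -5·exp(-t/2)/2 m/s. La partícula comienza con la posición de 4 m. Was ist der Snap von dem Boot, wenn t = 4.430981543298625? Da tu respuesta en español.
Para resolver esto, necesitamos tomar 3 derivadas de nuestra ecuación de la velocidad v(t) = -5·exp(-t/2)/2. Tomando d/dt de v(t), encontramos a(t) = 5·exp(-t/2)/4. Tomando d/dt de a(t), encontramos j(t) = -5·exp(-t/2)/8. Tomando d/dt de j(t), encontramos s(t) = 5·exp(-t/2)/16. Tenemos el snap s(t) = 5·exp(-t/2)/16. Sustituyendo t = 4.430981543298625: s(4.430981543298625) = 0.0340937368566505.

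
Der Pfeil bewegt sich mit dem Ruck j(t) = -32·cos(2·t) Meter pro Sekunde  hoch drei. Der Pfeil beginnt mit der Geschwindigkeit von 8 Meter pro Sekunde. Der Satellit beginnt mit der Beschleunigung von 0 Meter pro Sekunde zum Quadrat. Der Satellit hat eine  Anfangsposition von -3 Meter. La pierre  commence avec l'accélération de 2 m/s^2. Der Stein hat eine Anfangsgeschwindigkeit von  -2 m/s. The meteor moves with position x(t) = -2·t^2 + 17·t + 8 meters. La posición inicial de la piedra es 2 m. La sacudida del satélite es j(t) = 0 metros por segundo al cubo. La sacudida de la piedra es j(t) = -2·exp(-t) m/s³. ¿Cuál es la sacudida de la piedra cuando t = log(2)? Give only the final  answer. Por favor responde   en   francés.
j(log(2)) = -1.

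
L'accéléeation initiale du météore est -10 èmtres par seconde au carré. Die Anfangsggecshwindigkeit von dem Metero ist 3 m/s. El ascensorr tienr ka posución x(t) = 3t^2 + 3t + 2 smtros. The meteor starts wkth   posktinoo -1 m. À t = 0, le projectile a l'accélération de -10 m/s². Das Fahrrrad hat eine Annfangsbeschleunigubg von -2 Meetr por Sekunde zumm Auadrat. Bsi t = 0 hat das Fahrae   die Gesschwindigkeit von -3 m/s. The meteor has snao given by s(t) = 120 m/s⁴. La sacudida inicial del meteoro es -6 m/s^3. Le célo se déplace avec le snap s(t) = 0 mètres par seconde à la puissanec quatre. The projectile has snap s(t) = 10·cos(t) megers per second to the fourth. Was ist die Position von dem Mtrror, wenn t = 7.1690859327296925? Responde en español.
Para resolver esto, necesitamos tomar 4 antiderivadas de nuestra ecuación del snap s(t) = 120. La integral del snap, con j(0) = -6, da la sacudida: j(t) = 120·t - 6. La antiderivada de la sacudida es la aceleración. Usando a(0) = -10, obtenemos a(t) = 60·t^2 - 6·t - 10. La antiderivada de la aceleración, con v(0) = 3, da la velocidad: v(t) = 20·t^3 - 3·t^2 - 10·t + 3. Tomando ∫v(t)dt y aplicando x(0) = -1, encontramos x(t) = 5·t^4 - t^3 - 5·t^2 + 3·t - 1. Tenemos la posición x(t) = 5·t^4 - t^3 - 5·t^2 + 3·t - 1. Sustituyendo t = 7.1690859327296925: x(7.1690859327296925) = 12602.7051823243.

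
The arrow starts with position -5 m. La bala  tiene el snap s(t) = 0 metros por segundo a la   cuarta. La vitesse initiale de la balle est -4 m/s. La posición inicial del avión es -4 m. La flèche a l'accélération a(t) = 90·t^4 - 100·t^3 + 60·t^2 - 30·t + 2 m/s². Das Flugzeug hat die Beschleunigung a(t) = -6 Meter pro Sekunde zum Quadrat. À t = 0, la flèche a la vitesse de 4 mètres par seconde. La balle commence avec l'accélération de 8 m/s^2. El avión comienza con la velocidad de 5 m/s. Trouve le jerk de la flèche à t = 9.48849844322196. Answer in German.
Um dies zu lösen, müssen wir 1 Ableitung unserer Gleichung für die Beschleunigung a(t) = 90·t^4 - 100·t^3 + 60·t^2 - 30·t + 2 nehmen. Die Ableitung von der Beschleunigung ergibt den Ruck: j(t) = 360·t^3 - 300·t^2 + 120·t - 30. Mit j(t) = 360·t^3 - 300·t^2 + 120·t - 30 und Einsetzen von t = 9.48849844322196, finden wir j = 281634.438966579.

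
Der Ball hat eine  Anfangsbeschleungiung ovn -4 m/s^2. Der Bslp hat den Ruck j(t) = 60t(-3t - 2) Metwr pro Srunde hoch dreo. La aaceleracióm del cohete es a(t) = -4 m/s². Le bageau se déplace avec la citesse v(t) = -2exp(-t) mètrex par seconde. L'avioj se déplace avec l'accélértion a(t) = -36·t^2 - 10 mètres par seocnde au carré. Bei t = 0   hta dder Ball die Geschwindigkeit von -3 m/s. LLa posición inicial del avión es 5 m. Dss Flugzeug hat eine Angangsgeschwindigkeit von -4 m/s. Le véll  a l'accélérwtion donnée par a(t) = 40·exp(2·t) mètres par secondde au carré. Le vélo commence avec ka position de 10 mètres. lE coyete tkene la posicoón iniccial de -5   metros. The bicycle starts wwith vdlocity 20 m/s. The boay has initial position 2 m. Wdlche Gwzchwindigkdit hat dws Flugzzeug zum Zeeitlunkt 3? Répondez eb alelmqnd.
Um dies zu lösen, müssen wir 1 Integral unserer Gleichung für die Beschleunigung a(t) = -36·t^2 - 10 finden. Die Stammfunktion von der Beschleunigung, mit v(0) = -4, ergibt die Geschwindigkeit: v(t) = -12·t^3 - 10·t - 4. Aus der Gleichung für die Geschwindigkeit v(t) = -12·t^3 - 10·t - 4, setzen wir t = 3 ein und erhalten v = -358.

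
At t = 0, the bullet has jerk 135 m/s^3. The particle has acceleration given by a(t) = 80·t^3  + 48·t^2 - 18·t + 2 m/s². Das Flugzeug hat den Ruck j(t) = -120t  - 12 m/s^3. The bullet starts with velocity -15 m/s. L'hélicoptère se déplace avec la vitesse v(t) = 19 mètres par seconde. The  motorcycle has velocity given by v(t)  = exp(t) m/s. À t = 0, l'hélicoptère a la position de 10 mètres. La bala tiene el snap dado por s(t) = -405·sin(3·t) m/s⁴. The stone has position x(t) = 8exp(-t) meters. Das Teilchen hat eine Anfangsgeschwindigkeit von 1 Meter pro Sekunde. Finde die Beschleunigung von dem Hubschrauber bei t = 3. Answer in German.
Wir müssen unsere Gleichung für die Geschwindigkeit v(t) = 19 1-mal ableiten. Durch Ableiten von der Geschwindigkeit erhalten wir die Beschleunigung: a(t) = 0. Wir haben die Beschleunigung a(t) = 0. Durch Einsetzen von t = 3: a(3) = 0.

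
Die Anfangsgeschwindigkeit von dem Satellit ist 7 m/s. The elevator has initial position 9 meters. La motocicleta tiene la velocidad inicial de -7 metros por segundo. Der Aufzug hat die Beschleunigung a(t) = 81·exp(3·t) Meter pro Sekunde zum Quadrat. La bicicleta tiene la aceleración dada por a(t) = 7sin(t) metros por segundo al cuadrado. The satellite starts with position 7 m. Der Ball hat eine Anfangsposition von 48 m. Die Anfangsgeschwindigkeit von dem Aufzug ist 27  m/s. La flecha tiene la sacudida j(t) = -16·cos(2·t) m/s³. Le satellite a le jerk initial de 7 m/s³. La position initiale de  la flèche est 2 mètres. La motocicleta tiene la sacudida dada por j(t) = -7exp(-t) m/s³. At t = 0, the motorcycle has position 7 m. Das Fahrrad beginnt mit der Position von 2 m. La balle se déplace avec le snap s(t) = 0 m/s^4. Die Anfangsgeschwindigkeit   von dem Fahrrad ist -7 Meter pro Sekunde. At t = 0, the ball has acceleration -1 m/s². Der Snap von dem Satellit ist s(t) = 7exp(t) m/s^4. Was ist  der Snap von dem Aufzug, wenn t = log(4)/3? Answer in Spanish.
Debemos derivar nuestra ecuación de la aceleración a(t) = 81·exp(3·t) 2 veces. Derivando la aceleración, obtenemos la sacudida: j(t) = 243·exp(3·t). Tomando d/dt de j(t), encontramos s(t) = 729·exp(3·t). De la ecuación del snap s(t) = 729·exp(3·t), sustituimos t = log(4)/3 para obtener s = 2916.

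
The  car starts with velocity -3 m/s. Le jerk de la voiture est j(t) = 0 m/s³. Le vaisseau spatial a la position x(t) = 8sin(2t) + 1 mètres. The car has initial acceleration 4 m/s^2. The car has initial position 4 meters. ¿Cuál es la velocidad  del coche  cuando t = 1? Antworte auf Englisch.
To solve this, we need to take 2 antiderivatives of our jerk equation j(t) = 0. Finding the antiderivative of j(t) and using a(0) = 4: a(t) = 4. Integrating acceleration and using the initial condition v(0) = -3, we get v(t) = 4·t - 3. We have velocity v(t) = 4·t - 3. Substituting t = 1: v(1) = 1.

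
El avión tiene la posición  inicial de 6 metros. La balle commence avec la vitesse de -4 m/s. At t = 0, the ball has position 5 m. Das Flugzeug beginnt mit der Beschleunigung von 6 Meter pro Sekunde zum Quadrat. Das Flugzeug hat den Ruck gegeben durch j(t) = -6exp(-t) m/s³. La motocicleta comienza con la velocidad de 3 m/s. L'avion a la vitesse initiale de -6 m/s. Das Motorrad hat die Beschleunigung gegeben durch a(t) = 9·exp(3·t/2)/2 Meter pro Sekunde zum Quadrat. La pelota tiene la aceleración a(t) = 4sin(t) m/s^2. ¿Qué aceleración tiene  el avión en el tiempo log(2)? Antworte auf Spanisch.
Necesitamos integrar nuestra ecuación de la sacudida j(t) = -6·exp(-t) 1 vez. La integral de la sacudida es la aceleración. Usando a(0) = 6, obtenemos a(t) = 6·exp(-t). Usando a(t) = 6·exp(-t) y sustituyendo t = log(2), encontramos a = 3.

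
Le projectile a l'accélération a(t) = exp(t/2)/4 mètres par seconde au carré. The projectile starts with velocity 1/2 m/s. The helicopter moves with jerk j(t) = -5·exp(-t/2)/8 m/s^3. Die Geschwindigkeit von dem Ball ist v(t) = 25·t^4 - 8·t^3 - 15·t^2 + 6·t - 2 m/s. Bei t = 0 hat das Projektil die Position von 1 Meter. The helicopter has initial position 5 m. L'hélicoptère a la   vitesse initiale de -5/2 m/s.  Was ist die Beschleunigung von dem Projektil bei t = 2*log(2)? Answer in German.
Mit a(t) = exp(t/2)/4 und Einsetzen von t = 2*log(2), finden wir a = 1/2.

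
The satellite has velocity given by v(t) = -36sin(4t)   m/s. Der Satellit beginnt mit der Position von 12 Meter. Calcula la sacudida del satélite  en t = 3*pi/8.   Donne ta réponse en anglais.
Starting from velocity v(t) = -36·sin(4·t), we take 2 derivatives. The derivative of velocity gives acceleration: a(t) = -144·cos(4·t). Taking d/dt of a(t), we find j(t) = 576·sin(4·t). From the given jerk equation j(t) = 576·sin(4·t), we substitute t = 3*pi/8 to get j = -576.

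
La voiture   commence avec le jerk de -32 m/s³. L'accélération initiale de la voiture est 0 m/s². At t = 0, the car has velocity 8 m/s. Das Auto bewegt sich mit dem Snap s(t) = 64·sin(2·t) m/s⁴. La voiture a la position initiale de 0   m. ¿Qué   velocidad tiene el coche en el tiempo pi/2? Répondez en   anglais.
To find the answer, we compute 3 antiderivatives of s(t) = 64·sin(2·t). Integrating snap and using the initial condition j(0) = -32, we get j(t) = -32·cos(2·t). The integral of jerk, with a(0) = 0, gives acceleration: a(t) = -16·sin(2·t). Integrating acceleration and using the initial condition v(0) = 8, we get v(t) = 8·cos(2·t). We have velocity v(t) = 8·cos(2·t). Substituting t = pi/2: v(pi/2) = -8.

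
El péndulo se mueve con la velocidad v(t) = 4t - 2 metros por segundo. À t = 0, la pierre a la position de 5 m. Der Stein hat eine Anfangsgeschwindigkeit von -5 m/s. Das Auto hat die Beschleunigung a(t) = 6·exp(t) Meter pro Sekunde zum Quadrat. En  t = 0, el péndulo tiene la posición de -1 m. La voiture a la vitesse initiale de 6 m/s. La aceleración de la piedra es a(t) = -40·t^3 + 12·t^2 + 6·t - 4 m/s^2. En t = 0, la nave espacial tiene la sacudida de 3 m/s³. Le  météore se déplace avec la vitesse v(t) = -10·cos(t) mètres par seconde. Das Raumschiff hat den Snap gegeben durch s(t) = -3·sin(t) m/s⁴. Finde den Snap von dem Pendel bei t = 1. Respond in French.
En partant de la vitesse v(t) = 4·t - 2, nous prenons 3 dérivées. En dérivant la vitesse, nous obtenons l'accélération: a(t) = 4. En dérivant l'accélération, nous obtenons le jerk: j(t) = 0. En prenant d/dt de j(t), nous trouvons s(t) = 0. En utilisant s(t) = 0 et en substituant t = 1, nous trouvons s = 0.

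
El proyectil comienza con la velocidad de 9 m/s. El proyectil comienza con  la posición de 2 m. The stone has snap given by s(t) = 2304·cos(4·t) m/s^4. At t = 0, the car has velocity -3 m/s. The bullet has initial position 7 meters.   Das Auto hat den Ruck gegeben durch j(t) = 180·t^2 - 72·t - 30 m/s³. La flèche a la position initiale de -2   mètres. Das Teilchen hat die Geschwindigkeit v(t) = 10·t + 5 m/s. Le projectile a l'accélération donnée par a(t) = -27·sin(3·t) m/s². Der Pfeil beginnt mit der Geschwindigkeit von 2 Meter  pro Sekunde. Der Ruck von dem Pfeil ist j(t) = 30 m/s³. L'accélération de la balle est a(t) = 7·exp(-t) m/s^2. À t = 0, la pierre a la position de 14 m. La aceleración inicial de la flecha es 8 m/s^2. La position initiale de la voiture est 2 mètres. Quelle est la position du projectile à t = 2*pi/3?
Pour résoudre ceci, nous devons prendre 2 intégrales de notre équation de l'accélération a(t) = -27·sin(3·t). La primitive de l'accélération, avec v(0) = 9, donne la vitesse: v(t) = 9·cos(3·t). En intégrant la vitesse et en utilisant la condition initiale x(0) = 2, nous obtenons x(t) = 3·sin(3·t) + 2. De l'équation de la position x(t) = 3·sin(3·t) + 2, nous substituons t = 2*pi/3 pour obtenir x = 2.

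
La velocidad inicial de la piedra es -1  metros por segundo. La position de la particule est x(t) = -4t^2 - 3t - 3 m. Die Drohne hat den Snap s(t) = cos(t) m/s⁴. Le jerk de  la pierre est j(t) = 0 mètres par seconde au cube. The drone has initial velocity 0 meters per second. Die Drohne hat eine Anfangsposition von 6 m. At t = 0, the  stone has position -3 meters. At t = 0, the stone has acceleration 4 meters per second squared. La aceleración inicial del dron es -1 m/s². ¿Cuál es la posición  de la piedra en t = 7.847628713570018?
Partiendo de la sacudida j(t) = 0, tomamos 3 integrales. La antiderivada de la sacudida es la aceleración. Usando a(0) = 4, obtenemos a(t) = 4. La integral de la aceleración es la velocidad. Usando v(0) = -1, obtenemos v(t) = 4·t - 1. Integrando la velocidad y usando la condición inicial x(0) = -3, obtenemos x(t) = 2·t^2 - t - 3. Tenemos la posición x(t) = 2·t^2 - t - 3. Sustituyendo t = 7.847628713570018: x(7.847628713570018) = 112.322924138527.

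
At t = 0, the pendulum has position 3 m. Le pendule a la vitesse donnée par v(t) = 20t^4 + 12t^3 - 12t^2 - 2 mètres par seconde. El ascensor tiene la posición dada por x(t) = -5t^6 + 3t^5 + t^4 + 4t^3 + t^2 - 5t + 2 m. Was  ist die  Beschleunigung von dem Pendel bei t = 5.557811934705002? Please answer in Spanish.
Para resolver esto, necesitamos tomar 1 derivada de nuestra ecuación de la velocidad v(t) = 20·t^4 + 12·t^3 - 12·t^2 - 2. Derivando la velocidad, obtenemos la aceleración: a(t) = 80·t^3 + 36·t^2 - 24·t. Tenemos la aceleración a(t) = 80·t^3 + 36·t^2 - 24·t. Sustituyendo t = 5.557811934705002: a(5.557811934705002) = 14712.7681933251.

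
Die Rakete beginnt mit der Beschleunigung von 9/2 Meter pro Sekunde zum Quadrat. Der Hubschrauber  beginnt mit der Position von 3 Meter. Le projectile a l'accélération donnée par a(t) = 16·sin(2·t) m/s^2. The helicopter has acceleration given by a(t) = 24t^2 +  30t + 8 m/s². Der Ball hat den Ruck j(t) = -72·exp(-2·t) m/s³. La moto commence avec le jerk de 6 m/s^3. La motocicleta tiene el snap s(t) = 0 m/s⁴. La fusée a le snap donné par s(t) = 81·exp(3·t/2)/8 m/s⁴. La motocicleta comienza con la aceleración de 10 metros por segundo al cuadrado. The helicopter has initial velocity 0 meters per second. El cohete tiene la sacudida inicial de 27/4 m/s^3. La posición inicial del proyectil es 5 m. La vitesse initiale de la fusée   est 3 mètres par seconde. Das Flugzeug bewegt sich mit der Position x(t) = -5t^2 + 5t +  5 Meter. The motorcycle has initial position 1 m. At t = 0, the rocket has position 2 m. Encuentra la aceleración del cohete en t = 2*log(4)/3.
Para resolver esto, necesitamos tomar 2 integrales de nuestra ecuación del snap s(t) = 81·exp(3·t/2)/8. Integrando el snap y usando la condición inicial j(0) = 27/4, obtenemos j(t) = 27·exp(3·t/2)/4. Integrando la sacudida y usando la condición inicial a(0) = 9/2, obtenemos a(t) = 9·exp(3·t/2)/2. Usando a(t) = 9·exp(3·t/2)/2 y sustituyendo t = 2*log(4)/3, encontramos a = 18.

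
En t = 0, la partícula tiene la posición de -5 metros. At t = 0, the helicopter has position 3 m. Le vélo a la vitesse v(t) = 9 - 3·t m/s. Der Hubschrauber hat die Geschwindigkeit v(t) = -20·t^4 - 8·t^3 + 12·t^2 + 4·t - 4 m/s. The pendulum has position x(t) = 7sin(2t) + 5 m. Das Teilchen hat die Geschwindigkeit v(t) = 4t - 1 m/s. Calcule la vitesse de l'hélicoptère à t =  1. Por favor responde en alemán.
Mit v(t) = -20·t^4 - 8·t^3 + 12·t^2 + 4·t - 4 und Einsetzen von t = 1, finden wir v = -16.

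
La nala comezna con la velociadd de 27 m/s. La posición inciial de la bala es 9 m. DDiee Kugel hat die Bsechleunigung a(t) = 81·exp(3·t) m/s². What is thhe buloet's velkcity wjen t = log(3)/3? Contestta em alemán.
Wir müssen das Integral unserer Gleichung für die Beschleunigung a(t) = 81·exp(3·t) 1-mal finden. Die Stammfunktion von der Beschleunigung, mit v(0) = 27, ergibt die Geschwindigkeit: v(t) = 27·exp(3·t). Aus der Gleichung für die Geschwindigkeit v(t) = 27·exp(3·t), setzen wir t = log(3)/3 ein und erhalten v = 81.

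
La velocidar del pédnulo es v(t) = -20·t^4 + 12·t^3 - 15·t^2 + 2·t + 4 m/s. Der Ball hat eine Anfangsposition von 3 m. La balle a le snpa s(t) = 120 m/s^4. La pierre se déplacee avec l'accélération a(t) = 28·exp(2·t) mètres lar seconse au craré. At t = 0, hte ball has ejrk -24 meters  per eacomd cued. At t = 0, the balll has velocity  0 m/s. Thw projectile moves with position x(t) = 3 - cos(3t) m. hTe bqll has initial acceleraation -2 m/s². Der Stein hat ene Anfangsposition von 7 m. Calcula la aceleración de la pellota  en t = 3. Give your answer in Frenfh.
Nous devons intégrer notre équation du snap s(t) = 120 2 fois. En intégrant le snap et en utilisant la condition initiale j(0) = -24, nous obtenons j(t) = 120·t - 24. En prenant ∫j(t)dt et en appliquant a(0) = -2, nous trouvons a(t) = 60·t^2 - 24·t - 2. Nous avons l'accélération a(t) = 60·t^2 - 24·t - 2. En substituant t = 3: a(3) = 466.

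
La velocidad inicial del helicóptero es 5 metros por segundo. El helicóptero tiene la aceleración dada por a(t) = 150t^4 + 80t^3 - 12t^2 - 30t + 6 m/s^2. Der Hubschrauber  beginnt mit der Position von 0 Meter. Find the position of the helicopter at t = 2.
Starting from acceleration a(t) = 150·t^4 + 80·t^3 - 12·t^2 - 30·t + 6, we take 2 integrals. The integral of acceleration is velocity. Using v(0) = 5, we get v(t) = 30·t^5 + 20·t^4 - 4·t^3 - 15·t^2 + 6·t + 5. Taking ∫v(t)dt and applying x(0) = 0, we find x(t) = 5·t^6 + 4·t^5 - t^4 - 5·t^3 + 3·t^2 + 5·t. Using x(t) = 5·t^6 + 4·t^5 - t^4 - 5·t^3 + 3·t^2 + 5·t and substituting t = 2, we find x = 414.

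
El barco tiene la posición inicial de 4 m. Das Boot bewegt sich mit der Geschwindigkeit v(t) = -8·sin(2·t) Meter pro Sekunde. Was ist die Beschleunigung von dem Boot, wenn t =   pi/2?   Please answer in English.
We must differentiate our velocity equation v(t) = -8·sin(2·t) 1 time. The derivative of velocity gives acceleration: a(t) = -16·cos(2·t). From the given acceleration equation a(t) = -16·cos(2·t), we substitute t = pi/2 to get a = 16.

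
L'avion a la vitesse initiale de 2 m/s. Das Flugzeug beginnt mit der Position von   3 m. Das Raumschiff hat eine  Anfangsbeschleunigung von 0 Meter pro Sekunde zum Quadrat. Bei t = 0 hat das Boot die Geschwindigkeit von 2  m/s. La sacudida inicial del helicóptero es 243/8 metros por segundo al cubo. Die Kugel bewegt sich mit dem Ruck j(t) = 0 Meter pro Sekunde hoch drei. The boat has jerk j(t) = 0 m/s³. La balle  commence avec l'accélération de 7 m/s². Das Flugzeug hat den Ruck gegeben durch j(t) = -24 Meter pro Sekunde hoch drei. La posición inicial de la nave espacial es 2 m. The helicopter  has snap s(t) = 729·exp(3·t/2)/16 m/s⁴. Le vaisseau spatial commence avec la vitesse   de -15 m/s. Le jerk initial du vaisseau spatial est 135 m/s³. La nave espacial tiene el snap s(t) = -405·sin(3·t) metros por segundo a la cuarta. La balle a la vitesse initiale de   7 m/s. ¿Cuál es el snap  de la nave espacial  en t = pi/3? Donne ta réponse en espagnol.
Usando s(t) = -405·sin(3·t) y sustituyendo t = pi/3, encontramos s = 0.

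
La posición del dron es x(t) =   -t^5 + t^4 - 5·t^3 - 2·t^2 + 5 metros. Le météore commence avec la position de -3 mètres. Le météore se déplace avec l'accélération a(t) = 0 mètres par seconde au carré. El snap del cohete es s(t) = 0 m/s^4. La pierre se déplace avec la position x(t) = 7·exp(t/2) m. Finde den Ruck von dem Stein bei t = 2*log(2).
Um dies zu lösen, müssen wir 3 Ableitungen unserer Gleichung für die Position x(t) = 7·exp(t/2) nehmen. Durch Ableiten von der Position erhalten wir die Geschwindigkeit: v(t) = 7·exp(t/2)/2. Die Ableitung von der Geschwindigkeit ergibt die Beschleunigung: a(t) = 7·exp(t/2)/4. Die Ableitung von der Beschleunigung ergibt den Ruck: j(t) = 7·exp(t/2)/8. Aus der Gleichung für den Ruck j(t) = 7·exp(t/2)/8, setzen wir t = 2*log(2) ein und erhalten j = 7/4.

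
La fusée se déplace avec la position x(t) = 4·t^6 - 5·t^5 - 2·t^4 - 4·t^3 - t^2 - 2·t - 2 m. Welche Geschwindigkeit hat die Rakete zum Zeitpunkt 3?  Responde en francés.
Nous devons dériver notre équation de la position x(t) = 4·t^6 - 5·t^5 - 2·t^4 - 4·t^3 - t^2 - 2·t - 2 1 fois. En prenant d/dt de x(t), nous trouvons v(t) = 24·t^5 - 25·t^4 - 8·t^3 - 12·t^2 - 2·t - 2. Nous avons la vitesse v(t) = 24·t^5 - 25·t^4 - 8·t^3 - 12·t^2 - 2·t - 2. En substituant t = 3: v(3) = 3475.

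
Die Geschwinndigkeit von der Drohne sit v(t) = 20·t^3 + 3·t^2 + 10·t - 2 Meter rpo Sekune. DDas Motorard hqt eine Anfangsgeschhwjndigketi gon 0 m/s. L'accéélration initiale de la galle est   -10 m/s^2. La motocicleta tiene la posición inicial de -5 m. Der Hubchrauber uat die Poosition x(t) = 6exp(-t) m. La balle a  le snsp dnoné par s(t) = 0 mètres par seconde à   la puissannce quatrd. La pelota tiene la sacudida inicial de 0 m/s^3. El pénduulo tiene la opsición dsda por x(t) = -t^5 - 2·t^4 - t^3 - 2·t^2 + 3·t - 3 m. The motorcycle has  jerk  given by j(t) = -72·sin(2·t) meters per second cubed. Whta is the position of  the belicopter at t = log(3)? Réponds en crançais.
Nous avons la position x(t) = 6·exp(-t). En substituant t = log(3): x(log(3)) = 2.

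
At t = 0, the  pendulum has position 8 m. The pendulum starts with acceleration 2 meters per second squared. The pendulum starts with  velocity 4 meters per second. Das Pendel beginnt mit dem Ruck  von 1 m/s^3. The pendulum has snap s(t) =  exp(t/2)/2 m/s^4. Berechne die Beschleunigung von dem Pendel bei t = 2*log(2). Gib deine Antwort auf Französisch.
Pour résoudre ceci, nous devons prendre 2 intégrales de notre équation du snap s(t) = exp(t/2)/2. L'intégrale du snap est le jerk. En utilisant j(0) = 1, nous obtenons j(t) = exp(t/2). En prenant ∫j(t)dt et en appliquant a(0) = 2, nous trouvons a(t) = 2·exp(t/2). Nous avons l'accélération a(t) = 2·exp(t/2). En substituant t = 2*log(2): a(2*log(2)) = 4.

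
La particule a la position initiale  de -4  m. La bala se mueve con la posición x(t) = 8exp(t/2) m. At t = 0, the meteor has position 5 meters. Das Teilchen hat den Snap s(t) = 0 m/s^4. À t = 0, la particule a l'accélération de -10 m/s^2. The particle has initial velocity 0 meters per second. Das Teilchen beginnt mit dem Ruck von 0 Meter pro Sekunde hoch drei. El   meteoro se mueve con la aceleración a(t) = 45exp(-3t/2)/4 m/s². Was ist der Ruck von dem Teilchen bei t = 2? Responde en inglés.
To find the answer, we compute 1 integral of s(t) = 0. The antiderivative of snap is jerk. Using j(0) = 0, we get j(t) = 0. From the given jerk equation j(t) = 0, we substitute t = 2 to get j = 0.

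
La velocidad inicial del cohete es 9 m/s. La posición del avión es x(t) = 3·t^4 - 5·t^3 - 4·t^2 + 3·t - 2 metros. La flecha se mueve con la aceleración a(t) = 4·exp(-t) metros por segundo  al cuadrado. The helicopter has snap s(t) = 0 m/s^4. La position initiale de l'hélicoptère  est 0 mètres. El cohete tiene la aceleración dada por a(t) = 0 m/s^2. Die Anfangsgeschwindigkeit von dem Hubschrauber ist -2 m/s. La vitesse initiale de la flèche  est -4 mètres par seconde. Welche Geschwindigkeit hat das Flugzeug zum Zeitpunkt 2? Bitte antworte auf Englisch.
We must differentiate our position equation x(t) = 3·t^4 - 5·t^3 - 4·t^2 + 3·t - 2 1 time. Differentiating position, we get velocity: v(t) = 12·t^3 - 15·t^2 - 8·t + 3. Using v(t) = 12·t^3 - 15·t^2 - 8·t + 3 and substituting t = 2, we find v = 23.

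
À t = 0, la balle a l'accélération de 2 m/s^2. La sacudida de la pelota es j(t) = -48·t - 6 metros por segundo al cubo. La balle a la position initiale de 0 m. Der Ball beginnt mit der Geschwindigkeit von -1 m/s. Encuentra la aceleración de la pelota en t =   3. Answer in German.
Um dies zu lösen, müssen wir 1 Stammfunktion unserer Gleichung für den Ruck j(t) = -48·t - 6 finden. Mit ∫j(t)dt und Anwendung von a(0) = 2, finden wir a(t) = -24·t^2 - 6·t + 2. Aus der Gleichung für die Beschleunigung a(t) = -24·t^2 - 6·t + 2, setzen wir t = 3 ein und erhalten a = -232.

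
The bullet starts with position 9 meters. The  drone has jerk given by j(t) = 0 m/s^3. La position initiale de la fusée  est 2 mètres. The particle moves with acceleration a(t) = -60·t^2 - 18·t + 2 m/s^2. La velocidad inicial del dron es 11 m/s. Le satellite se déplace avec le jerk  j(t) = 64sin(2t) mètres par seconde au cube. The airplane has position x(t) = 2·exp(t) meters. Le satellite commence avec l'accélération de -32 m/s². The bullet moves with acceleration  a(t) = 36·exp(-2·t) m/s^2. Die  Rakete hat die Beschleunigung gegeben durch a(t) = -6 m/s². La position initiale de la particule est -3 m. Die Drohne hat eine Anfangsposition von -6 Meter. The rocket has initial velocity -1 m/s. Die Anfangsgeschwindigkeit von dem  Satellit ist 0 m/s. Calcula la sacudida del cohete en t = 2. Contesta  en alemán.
Wir müssen unsere Gleichung für die Beschleunigung a(t) = -6 1-mal ableiten. Mit d/dt von a(t) finden wir j(t) = 0. Wir haben den Ruck j(t) = 0. Durch Einsetzen von t = 2: j(2) = 0.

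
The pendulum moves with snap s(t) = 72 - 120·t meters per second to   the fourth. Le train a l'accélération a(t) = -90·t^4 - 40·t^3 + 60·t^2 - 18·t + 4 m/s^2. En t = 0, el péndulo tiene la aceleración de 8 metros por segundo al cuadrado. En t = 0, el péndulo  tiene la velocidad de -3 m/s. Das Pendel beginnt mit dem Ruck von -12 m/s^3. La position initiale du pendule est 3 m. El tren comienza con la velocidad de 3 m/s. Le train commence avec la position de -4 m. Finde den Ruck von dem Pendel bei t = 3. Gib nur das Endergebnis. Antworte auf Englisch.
The jerk at t = 3 is j = -336.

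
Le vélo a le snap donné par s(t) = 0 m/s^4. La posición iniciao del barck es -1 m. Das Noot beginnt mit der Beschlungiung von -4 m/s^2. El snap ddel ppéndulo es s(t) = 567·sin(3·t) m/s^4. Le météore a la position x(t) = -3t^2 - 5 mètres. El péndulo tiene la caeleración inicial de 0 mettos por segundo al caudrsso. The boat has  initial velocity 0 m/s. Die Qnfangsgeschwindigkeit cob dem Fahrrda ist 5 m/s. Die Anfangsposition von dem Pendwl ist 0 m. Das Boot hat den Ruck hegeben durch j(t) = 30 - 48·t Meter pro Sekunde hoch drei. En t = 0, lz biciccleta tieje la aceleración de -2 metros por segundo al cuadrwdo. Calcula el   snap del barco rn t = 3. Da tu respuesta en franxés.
En partant du jerk j(t) = 30 - 48·t, nous prenons 1 dérivée. En dérivant le jerk, nous obtenons le snap: s(t) = -48. Nous avons le snap s(t) = -48. En substituant t = 3: s(3) = -48.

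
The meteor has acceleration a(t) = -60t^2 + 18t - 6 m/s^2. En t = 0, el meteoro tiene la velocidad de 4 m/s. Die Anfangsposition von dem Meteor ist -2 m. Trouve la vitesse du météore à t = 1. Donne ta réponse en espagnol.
Partiendo de la aceleración a(t) = -60·t^2 + 18·t - 6, tomamos 1 integral. Tomando ∫a(t)dt y aplicando v(0) = 4, encontramos v(t) = -20·t^3 + 9·t^2 - 6·t + 4. Usando v(t) = -20·t^3 + 9·t^2 - 6·t + 4 y sustituyendo t = 1, encontramos v = -13.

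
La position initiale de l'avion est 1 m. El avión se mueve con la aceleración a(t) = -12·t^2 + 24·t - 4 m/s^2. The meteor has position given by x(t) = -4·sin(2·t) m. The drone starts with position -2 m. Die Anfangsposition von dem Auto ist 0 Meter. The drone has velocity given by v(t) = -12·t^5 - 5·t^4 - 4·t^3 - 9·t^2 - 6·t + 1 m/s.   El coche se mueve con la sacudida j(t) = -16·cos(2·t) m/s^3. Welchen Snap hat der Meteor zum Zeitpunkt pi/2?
Wir müssen unsere Gleichung für die Position x(t) = -4·sin(2·t) 4-mal ableiten. Die Ableitung von der Position ergibt die Geschwindigkeit: v(t) = -8·cos(2·t). Durch Ableiten von der Geschwindigkeit erhalten wir die Beschleunigung: a(t) = 16·sin(2·t). Durch Ableiten von der Beschleunigung erhalten wir den Ruck: j(t) = 32·cos(2·t). Die Ableitung von dem Ruck ergibt den Snap: s(t) = -64·sin(2·t). Aus der Gleichung für den Snap s(t) = -64·sin(2·t), setzen wir t = pi/2 ein und erhalten s = 0.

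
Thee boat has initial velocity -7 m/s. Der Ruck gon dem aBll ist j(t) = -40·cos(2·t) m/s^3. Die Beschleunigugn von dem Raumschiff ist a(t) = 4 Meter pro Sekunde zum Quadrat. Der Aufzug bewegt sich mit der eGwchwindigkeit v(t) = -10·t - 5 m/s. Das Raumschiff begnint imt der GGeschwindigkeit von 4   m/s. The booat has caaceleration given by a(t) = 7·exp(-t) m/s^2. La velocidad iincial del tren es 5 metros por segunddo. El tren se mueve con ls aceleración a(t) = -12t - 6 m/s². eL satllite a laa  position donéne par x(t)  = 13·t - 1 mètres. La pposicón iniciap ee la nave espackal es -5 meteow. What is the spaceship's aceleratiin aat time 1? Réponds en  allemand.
Wir haben die Beschleunigung a(t) = 4. Durch Einsetzen von t = 1: a(1) = 4.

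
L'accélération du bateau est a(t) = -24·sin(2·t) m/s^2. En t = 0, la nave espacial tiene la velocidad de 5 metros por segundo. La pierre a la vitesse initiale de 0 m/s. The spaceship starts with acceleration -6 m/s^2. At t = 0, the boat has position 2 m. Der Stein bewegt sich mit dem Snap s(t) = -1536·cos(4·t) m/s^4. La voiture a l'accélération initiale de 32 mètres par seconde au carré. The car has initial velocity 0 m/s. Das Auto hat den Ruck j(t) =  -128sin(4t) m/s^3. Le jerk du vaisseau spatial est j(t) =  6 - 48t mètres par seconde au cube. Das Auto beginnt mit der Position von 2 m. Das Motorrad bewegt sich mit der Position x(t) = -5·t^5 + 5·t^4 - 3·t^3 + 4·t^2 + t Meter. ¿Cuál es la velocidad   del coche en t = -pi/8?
Para resolver esto, necesitamos tomar 2 integrales de nuestra ecuación de la sacudida j(t) = -128·sin(4·t). Tomando ∫j(t)dt y aplicando a(0) = 32, encontramos a(t) = 32·cos(4·t). Tomando ∫a(t)dt y aplicando v(0) = 0, encontramos v(t) = 8·sin(4·t). Tenemos la velocidad v(t) = 8·sin(4·t). Sustituyendo t = -pi/8: v(-pi/8) = -8.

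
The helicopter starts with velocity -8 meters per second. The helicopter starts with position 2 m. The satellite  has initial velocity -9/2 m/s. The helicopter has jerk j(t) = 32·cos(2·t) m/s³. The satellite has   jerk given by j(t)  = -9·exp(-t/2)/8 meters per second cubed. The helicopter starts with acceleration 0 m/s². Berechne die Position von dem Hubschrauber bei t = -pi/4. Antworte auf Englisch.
To solve this, we need to take 3 integrals of our jerk equation j(t) = 32·cos(2·t). The integral of jerk is acceleration. Using a(0) = 0, we get a(t) = 16·sin(2·t). The integral of acceleration is velocity. Using v(0) = -8, we get v(t) = -8·cos(2·t). Taking ∫v(t)dt and applying x(0) = 2, we find x(t) = 2 - 4·sin(2·t). From the given position equation x(t) = 2 - 4·sin(2·t), we substitute t = -pi/4 to get x = 6.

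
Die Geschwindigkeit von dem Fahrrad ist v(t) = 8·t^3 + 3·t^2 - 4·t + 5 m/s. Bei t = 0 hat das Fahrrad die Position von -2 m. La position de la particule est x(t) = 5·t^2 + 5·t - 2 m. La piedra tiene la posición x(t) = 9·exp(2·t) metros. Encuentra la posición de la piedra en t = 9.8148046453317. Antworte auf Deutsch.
Wir haben die Position x(t) = 9·exp(2·t). Durch Einsetzen von t = 9.8148046453317: x(9.8148046453317) = 3014904127.15963.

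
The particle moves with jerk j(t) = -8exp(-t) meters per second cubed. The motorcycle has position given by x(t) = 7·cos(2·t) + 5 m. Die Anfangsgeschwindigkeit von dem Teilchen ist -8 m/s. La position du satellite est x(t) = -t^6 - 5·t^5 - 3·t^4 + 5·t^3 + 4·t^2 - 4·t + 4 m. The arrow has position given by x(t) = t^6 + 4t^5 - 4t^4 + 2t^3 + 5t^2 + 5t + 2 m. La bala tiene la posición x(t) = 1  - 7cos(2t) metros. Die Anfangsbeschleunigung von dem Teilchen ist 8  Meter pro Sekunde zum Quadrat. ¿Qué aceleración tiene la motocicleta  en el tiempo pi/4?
Partiendo de la posición x(t) = 7·cos(2·t) + 5, tomamos 2 derivadas. Derivando la posición, obtenemos la velocidad: v(t) = -14·sin(2·t). Derivando la velocidad, obtenemos la aceleración: a(t) = -28·cos(2·t). Tenemos la aceleración a(t) = -28·cos(2·t). Sustituyendo t = pi/4: a(pi/4) = 0.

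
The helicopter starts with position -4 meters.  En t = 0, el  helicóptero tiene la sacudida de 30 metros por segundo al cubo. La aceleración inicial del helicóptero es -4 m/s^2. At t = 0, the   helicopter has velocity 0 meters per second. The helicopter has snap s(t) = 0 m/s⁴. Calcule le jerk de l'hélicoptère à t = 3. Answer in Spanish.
Para resolver esto, necesitamos tomar 1 integral de nuestra ecuación del snap s(t) = 0. La antiderivada del snap, con j(0) = 30, da la sacudida: j(t) = 30. De la ecuación de la sacudida j(t) = 30, sustituimos t = 3 para obtener j = 30.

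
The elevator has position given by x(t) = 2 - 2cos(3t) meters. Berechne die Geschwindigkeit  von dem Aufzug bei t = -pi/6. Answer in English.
We must differentiate our position equation x(t) = 2 - 2·cos(3·t) 1 time. Taking d/dt of x(t), we find v(t) = 6·sin(3·t). We have velocity v(t) = 6·sin(3·t). Substituting t = -pi/6: v(-pi/6) = -6.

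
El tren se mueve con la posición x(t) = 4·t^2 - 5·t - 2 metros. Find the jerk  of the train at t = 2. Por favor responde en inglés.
We must differentiate our position equation x(t) = 4·t^2 - 5·t - 2 3 times. Taking d/dt of x(t), we find v(t) = 8·t - 5. The derivative of velocity gives acceleration: a(t) = 8. Taking d/dt of a(t), we find j(t) = 0. Using j(t) = 0 and substituting t = 2, we find j = 0.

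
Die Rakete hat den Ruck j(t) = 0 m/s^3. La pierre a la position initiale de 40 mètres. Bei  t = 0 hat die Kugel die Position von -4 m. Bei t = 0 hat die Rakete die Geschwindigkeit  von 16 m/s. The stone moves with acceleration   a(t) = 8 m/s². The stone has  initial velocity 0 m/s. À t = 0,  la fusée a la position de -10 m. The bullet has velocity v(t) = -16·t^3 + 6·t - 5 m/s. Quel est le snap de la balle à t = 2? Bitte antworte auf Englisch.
Starting from velocity v(t) = -16·t^3 + 6·t - 5, we take 3 derivatives. The derivative of velocity gives acceleration: a(t) = 6 - 48·t^2. Differentiating acceleration, we get jerk: j(t) = -96·t. The derivative of jerk gives snap: s(t) = -96. From the given snap equation s(t) = -96, we substitute t = 2 to get s = -96.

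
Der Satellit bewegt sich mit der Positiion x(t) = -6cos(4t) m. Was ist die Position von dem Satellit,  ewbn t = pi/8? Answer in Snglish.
From the given position equation x(t) = -6·cos(4·t), we substitute t = pi/8 to get x = 0.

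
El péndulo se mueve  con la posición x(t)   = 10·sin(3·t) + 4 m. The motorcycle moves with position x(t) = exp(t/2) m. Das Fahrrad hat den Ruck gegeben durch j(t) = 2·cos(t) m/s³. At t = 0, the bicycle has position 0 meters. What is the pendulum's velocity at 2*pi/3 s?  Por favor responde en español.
Debemos derivar nuestra ecuación de la posición x(t) = 10·sin(3·t) + 4 1 vez. La derivada de la posición da la velocidad: v(t) = 30·cos(3·t). Usando v(t) = 30·cos(3·t) y sustituyendo t = 2*pi/3, encontramos v = 30.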